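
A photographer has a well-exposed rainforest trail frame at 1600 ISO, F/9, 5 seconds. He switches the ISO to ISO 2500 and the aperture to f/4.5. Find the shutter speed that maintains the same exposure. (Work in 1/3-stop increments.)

0.8 s

ISO: 1600 → 2000 → 2500 — 2/3 stop higher (brighter).
Aperture: f/9 → f/8 → f/7.1 → f/6.3 → f/5.6 → f/5 → f/4.5 — 2 stops opened up (brighter).
Net change so far: 2 2/3 stops brighter. Offset with the shutter speed: 5 → 4 → 3.2 → 2.5 → 2 → 1.6 → 1.3 → 1 → 0.8.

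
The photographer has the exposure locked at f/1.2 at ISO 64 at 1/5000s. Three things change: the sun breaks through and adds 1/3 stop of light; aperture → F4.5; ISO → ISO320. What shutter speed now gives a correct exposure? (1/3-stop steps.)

1/2500s

Scene light: 1/3 stop brighter.
Aperture: f/1.2 → f/1.4 → f/1.6 → f/1.8 → f/2 → f/2.2 → f/2.5 → f/2.8 → f/3.2 → f/3.5 → f/4 → f/4.5 — 3 2/3 stops smaller aperture (darker).
ISO: 64 → 80 → 100 → 125 → 160 → 200 → 250 → 320 — 2 1/3 stops higher (brighter).
Net so far: 1 stop darker. Shutter speed: 1/5000 → 1/4000 → 1/3200 → 1/2500.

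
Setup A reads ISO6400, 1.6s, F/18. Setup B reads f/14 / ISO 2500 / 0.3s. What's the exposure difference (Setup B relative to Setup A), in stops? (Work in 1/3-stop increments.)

3 stops darker

Aperture: f/18 → f/16 → f/14 — 2/3 stop opened up (brighter).
Shutter speed: 1.6 → 1.3 → 1 → 0.8 → 0.6 → 0.5 → 0.4 → 0.3 — 2 1/3 stops faster (darker).
ISO: 6400 → 5000 → 4000 → 3200 → 2500 — 1 1/3 stops lower (darker).
Net: +2/3 −2 1/3 −1 1/3 = −3 stops.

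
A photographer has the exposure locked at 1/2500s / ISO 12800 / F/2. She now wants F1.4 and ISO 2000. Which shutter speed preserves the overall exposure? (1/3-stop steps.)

Aperture: f/2 → f/1.8 → f/1.6 → f/1.4 — 1 stop opened up (brighter).
ISO: 12800 → 10000 → 8000 → 6400 → 5000 → 4000 → 3200 → 2500 → 2000 — 2 2/3 stops dropped (darker).
Net change so far: 1 2/3 stops darker. Offset with the shutter speed: 1/2500 → 1/2000 → 1/1600 → 1/1250 → 1/1000 → 1/800.

1/800s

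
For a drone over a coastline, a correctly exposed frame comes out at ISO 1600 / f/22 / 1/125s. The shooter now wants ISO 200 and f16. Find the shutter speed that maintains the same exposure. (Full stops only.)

ISO: 1600 → 800 → 400 → 200 — 3 stops lower (darker).
Aperture: f/22 → f/16 — 1 stop larger aperture (brighter).
Net change so far: 2 stops darker. Offset with the shutter speed: 1/125 → 1/60 → 1/30.

1/30s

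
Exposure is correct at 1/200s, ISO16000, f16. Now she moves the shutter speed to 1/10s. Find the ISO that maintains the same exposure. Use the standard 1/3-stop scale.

ISO 800

Shutter speed: 1/200 → 1/160 → 1/125 → 1/100 → 1/80 → 1/60 → 1/50 → 1/40 → 1/30 → 1/25 → 1/20 → 1/15 → 1/13 → 1/10 — 4 1/3 stops longer (brighter).
Need 4 1/3 stops darker from the ISO: 16000 → 12800 → 10000 → 8000 → 6400 → 5000 → 4000 → 3200 → 2500 → 2000 → 1600 → 1250 → 1000 → 800.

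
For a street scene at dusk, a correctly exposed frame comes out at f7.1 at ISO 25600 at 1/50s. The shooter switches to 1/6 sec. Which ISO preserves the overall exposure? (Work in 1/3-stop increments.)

Shutter speed: 1/50 → 1/40 → 1/30 → 1/25 → 1/20 → 1/15 → 1/13 → 1/10 → 1/8 → 1/6 — 3 stops slower (brighter).
Need 3 stops darker from the ISO: 25600 → 20000 → 16000 → 12800 → 10000 → 8000 → 6400 → 5000 → 4000 → 3200.

ISO 3200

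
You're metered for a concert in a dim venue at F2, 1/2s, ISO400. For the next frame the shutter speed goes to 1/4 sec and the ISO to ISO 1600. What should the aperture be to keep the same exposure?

f/2.8

Shutter speed: 1/2 → 1/4 — 1 stop faster (darker).
ISO: 400 → 800 → 1600 — 2 stops raised (brighter).
Net change so far: 1 stop brighter. Offset with the aperture: f/2 → f/2.8.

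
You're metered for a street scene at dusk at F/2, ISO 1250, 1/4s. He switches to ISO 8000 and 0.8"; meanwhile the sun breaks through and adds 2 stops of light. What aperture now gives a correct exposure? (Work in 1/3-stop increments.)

f/18

Scene light: 2 stops brighter.
ISO: 1250 → 1600 → 2000 → 2500 → 3200 → 4000 → 5000 → 6400 → 8000 — 2 2/3 stops higher (brighter).
Shutter speed: 1/4 → 0.3 → 0.4 → 0.5 → 0.6 → 0.8 — 1 2/3 stops longer (brighter).
Net so far: 6 1/3 stops brighter. Aperture: f/2 → f/2.2 → f/2.5 → f/2.8 → f/3.2 → f/3.5 → f/4 → f/4.5 → f/5 → f/5.6 → f/6.3 → f/7.1 → f/8 → f/9 → f/10 → f/11 → f/13 → f/14 → f/16 → f/18.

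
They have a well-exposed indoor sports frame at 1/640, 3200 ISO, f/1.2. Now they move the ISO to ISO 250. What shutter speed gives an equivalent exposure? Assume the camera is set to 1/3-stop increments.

1/50s

ISO: 3200 → 2500 → 2000 → 1600 → 1250 → 1000 → 800 → 640 → 500 → 400 → 320 → 250 — 3 2/3 stops lower (darker).
Need 3 2/3 stops brighter from the shutter speed: 1/640 → 1/500 → 1/400 → 1/320 → 1/250 → 1/200 → 1/160 → 1/125 → 1/100 → 1/80 → 1/60 → 1/50.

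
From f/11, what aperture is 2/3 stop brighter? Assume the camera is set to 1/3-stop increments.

f/9

Aperture: f/11 → f/10 → f/9 — 2/3 stop larger aperture (brighter).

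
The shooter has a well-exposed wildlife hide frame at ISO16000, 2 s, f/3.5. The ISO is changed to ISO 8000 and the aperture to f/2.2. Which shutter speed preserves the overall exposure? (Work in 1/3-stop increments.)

1.6 s

ISO: 16000 → 12800 → 10000 → 8000 — 1 stop lower (darker).
Aperture: f/3.5 → f/3.2 → f/2.8 → f/2.5 → f/2.2 — 1 1/3 stops opened up (brighter).
Net change so far: 1/3 stop brighter. Offset with the shutter speed: 2 → 1.6.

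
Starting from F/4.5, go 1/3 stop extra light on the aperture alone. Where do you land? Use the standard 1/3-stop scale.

Aperture: f/4.5 → f/4 — 1/3 stop larger aperture (brighter).

f/4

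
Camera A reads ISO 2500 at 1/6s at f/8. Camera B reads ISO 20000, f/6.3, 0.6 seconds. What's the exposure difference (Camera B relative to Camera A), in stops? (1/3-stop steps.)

Aperture: f/8 → f/7.1 → f/6.3 — 2/3 stop larger aperture (brighter).
Shutter speed: 1/6 → 1/5 → 1/4 → 0.3 → 0.4 → 0.5 → 0.6 — 2 stops longer (brighter).
ISO: 2500 → 3200 → 4000 → 5000 → 6400 → 8000 → 10000 → 12800 → 16000 → 20000 — 3 stops raised (brighter).
Net: +2/3 +2 +3 = +5 2/3 stops.

5 2/3 stops brighter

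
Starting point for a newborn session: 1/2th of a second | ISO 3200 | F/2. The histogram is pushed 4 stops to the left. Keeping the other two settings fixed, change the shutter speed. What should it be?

8 s

Underexposed by 4 stops → need 4 stops brighter.
Shutter speed: 1/2 → 1 → 2 → 4 → 8.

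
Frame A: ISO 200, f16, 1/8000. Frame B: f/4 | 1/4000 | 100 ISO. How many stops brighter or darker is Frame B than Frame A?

4 stops brighter

Aperture: f/16 → f/11 → f/8 → f/5.6 → f/4 — 4 stops wider (brighter).
Shutter speed: 1/8000 → 1/4000 — 1 stop longer (brighter).
ISO: 200 → 100 — 1 stop lower (darker).
Net: +4 +1 −1 = +4 stops.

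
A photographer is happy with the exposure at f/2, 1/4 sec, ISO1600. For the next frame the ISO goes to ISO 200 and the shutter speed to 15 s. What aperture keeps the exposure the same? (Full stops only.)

f/5.6

ISO: 1600 → 800 → 400 → 200 — 3 stops dropped (darker).
Shutter speed: 1/4 → 1/2 → 1 → 2 → 4 → 8 → 15 — 6 stops slower (brighter).
Net change so far: 3 stops brighter. Offset with the aperture: f/2 → f/2.8 → f/4 → f/5.6.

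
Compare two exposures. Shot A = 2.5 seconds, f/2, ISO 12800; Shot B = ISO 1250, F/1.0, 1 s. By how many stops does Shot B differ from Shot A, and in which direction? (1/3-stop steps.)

Aperture: f/2 → f/1.8 → f/1.6 → f/1.4 → f/1.2 → f/1.1 → f/1.0 — 2 stops opened up (brighter).
Shutter speed: 2.5 → 2 → 1.6 → 1.3 → 1 — 1 1/3 stops faster (darker).
ISO: 12800 → 10000 → 8000 → 6400 → 5000 → 4000 → 3200 → 2500 → 2000 → 1600 → 1250 — 3 1/3 stops dropped (darker).
Net: +2 −1 1/3 −3 1/3 = −2 2/3 stops.

2 2/3 stops darker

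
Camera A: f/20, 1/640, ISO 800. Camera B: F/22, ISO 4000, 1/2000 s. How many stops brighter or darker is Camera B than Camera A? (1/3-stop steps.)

1/3 stop brighter

Aperture: f/20 → f/22 — 1/3 stop narrower (darker).
Shutter speed: 1/640 → 1/800 → 1/1000 → 1/1250 → 1/1600 → 1/2000 — 1 2/3 stops faster (darker).
ISO: 800 → 1000 → 1250 → 1600 → 2000 → 2500 → 3200 → 4000 — 2 1/3 stops higher (brighter).
Net: −1/3 −1 2/3 +2 1/3 = +1/3 stops.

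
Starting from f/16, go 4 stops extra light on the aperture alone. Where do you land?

Aperture: f/16 → f/11 → f/8 → f/5.6 → f/4 — 4 stops wider (brighter).

f/4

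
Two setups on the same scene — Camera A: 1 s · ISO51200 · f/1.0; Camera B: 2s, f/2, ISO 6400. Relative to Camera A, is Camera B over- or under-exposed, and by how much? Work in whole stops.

4 stops darker

Aperture: f/1.0 → f/1.4 → f/2 — 2 stops smaller aperture (darker).
Shutter speed: 1 → 2 — 1 stop longer (brighter).
ISO: 51200 → 25600 → 12800 → 6400 — 3 stops dropped (darker).
Net: −2 +1 −3 = −4 stops.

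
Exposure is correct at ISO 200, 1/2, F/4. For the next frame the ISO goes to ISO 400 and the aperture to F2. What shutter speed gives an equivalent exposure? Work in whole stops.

ISO: 200 → 400 — 1 stop raised (brighter).
Aperture: f/4 → f/2.8 → f/2 — 2 stops larger aperture (brighter).
Net change so far: 3 stops brighter. Offset with the shutter speed: 1/2 → 1/4 → 1/8 → 1/15.

1/15s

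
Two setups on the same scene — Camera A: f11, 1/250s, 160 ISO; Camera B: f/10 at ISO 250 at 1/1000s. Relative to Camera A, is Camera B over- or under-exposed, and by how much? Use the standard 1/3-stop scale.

1 stop darker

Aperture: f/11 → f/10 — 1/3 stop larger aperture (brighter).
Shutter speed: 1/250 → 1/320 → 1/400 → 1/500 → 1/640 → 1/800 → 1/1000 — 2 stops faster (darker).
ISO: 160 → 200 → 250 — 2/3 stop higher (brighter).
Net: +1/3 −2 +2/3 = −1 stop.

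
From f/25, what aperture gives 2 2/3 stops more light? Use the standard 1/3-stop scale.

Aperture: f/25 → f/22 → f/20 → f/18 → f/16 → f/14 → f/13 → f/11 → f/10 — 2 2/3 stops larger aperture (brighter).

f/10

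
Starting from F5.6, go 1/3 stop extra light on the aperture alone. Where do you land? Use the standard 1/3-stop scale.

f/5

Aperture: f/5.6 → f/5 — 1/3 stop opened up (brighter).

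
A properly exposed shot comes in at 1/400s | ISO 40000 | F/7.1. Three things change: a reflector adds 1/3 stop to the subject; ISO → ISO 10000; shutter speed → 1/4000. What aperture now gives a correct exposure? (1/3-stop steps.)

Scene light: 1/3 stop brighter.
ISO: 40000 → 32000 → 25600 → 20000 → 16000 → 12800 → 10000 — 2 stops dropped (darker).
Shutter speed: 1/400 → 1/500 → 1/640 → 1/800 → 1/1000 → 1/1250 → 1/1600 → 1/2000 → 1/2500 → 1/3200 → 1/4000 — 3 1/3 stops faster (darker).
Net so far: 5 stops darker. Aperture: f/7.1 → f/6.3 → f/5.6 → f/5 → f/4.5 → f/4 → f/3.5 → f/3.2 → f/2.8 → f/2.5 → f/2.2 → f/2 → f/1.8 → f/1.6 → f/1.4 → f/1.2.

f/1.2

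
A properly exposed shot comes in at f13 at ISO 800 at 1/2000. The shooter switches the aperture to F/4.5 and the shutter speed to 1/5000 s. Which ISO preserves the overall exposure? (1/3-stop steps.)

Aperture: f/13 → f/11 → f/10 → f/9 → f/8 → f/7.1 → f/6.3 → f/5.6 → f/5 → f/4.5 — 3 stops opened up (brighter).
Shutter speed: 1/2000 → 1/2500 → 1/3200 → 1/4000 → 1/5000 — 1 1/3 stops shorter (darker).
Net change so far: 1 2/3 stops brighter. Offset with the ISO: 800 → 640 → 500 → 400 → 320 → 250.

ISO 250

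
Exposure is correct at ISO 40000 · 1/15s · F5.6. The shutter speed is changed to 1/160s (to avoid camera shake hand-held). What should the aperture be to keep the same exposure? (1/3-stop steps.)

Shutter speed: 1/15 → 1/20 → 1/25 → 1/30 → 1/40 → 1/50 → 1/60 → 1/80 → 1/100 → 1/125 → 1/160 — 3 1/3 stops shorter (darker).
Need 3 1/3 stops brighter from the aperture: f/5.6 → f/5 → f/4.5 → f/4 → f/3.5 → f/3.2 → f/2.8 → f/2.5 → f/2.2 → f/2 → f/1.8.

f/1.8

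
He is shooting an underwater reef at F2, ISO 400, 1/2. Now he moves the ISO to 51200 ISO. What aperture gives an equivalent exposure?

f/22

ISO: 400 → 800 → 1600 → 3200 → 6400 → 12800 → 25600 → 51200 — 7 stops raised (brighter).
Need 7 stops darker from the aperture: f/2 → f/2.8 → f/4 → f/5.6 → f/8 → f/11 → f/16 → f/22.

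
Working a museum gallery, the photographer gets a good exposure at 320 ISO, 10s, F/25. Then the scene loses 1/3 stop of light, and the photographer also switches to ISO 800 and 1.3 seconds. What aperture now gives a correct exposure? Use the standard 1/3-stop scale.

f/13

Scene light: 1/3 stop darker.
ISO: 320 → 400 → 500 → 640 → 800 — 1 1/3 stops raised (brighter).
Shutter speed: 10 → 8 → 6 → 5 → 4 → 3.2 → 2.5 → 2 → 1.6 → 1.3 — 3 stops faster (darker).
Net so far: 2 stops darker. Aperture: f/25 → f/22 → f/20 → f/18 → f/16 → f/14 → f/13.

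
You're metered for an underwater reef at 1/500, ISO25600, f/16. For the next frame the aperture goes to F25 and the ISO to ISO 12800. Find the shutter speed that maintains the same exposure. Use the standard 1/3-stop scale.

Aperture: f/16 → f/18 → f/20 → f/22 → f/25 — 1 1/3 stops narrower (darker).
ISO: 25600 → 20000 → 16000 → 12800 — 1 stop lower (darker).
Net change so far: 2 1/3 stops darker. Offset with the shutter speed: 1/500 → 1/400 → 1/320 → 1/250 → 1/200 → 1/160 → 1/125 → 1/100.

1/100s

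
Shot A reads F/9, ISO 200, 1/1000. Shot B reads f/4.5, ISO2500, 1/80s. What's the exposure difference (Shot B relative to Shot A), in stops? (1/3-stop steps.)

Aperture: f/9 → f/8 → f/7.1 → f/6.3 → f/5.6 → f/5 → f/4.5 — 2 stops opened up (brighter).
Shutter speed: 1/1000 → 1/800 → 1/640 → 1/500 → 1/400 → 1/320 → 1/250 → 1/200 → 1/160 → 1/125 → 1/100 → 1/80 — 3 2/3 stops slower (brighter).
ISO: 200 → 250 → 320 → 400 → 500 → 640 → 800 → 1000 → 1250 → 1600 → 2000 → 2500 — 3 2/3 stops raised (brighter).
Net: +2 +3 2/3 +3 2/3 = +9 1/3 stops.

9 1/3 stops brighter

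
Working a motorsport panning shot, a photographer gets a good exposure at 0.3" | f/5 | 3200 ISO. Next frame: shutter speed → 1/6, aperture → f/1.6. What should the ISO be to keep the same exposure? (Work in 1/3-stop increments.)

Shutter speed: 0.3 → 1/4 → 1/5 → 1/6 — 1 stop shorter (darker).
Aperture: f/5 → f/4.5 → f/4 → f/3.5 → f/3.2 → f/2.8 → f/2.5 → f/2.2 → f/2 → f/1.8 → f/1.6 — 3 1/3 stops wider (brighter).
Net change so far: 2 1/3 stops brighter. Offset with the ISO: 3200 → 2500 → 2000 → 1600 → 1250 → 1000 → 800 → 640.

ISO 640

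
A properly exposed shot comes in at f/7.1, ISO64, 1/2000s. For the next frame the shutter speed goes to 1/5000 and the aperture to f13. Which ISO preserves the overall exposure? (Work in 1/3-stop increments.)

Shutter speed: 1/2000 → 1/2500 → 1/3200 → 1/4000 → 1/5000 — 1 1/3 stops faster (darker).
Aperture: f/7.1 → f/8 → f/9 → f/10 → f/11 → f/13 — 1 2/3 stops smaller aperture (darker).
Net change so far: 3 stops darker. Offset with the ISO: 64 → 80 → 100 → 125 → 160 → 200 → 250 → 320 → 400 → 500.

ISO 500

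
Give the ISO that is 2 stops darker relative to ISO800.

ISO 200

ISO: 800 → 400 → 200 — 2 stops dropped (darker).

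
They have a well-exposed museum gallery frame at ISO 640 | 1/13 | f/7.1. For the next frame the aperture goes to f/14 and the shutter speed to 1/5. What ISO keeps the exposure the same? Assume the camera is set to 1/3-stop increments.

ISO 1000

Aperture: f/7.1 → f/8 → f/9 → f/10 → f/11 → f/13 → f/14 — 2 stops smaller aperture (darker).
Shutter speed: 1/13 → 1/10 → 1/8 → 1/6 → 1/5 — 1 1/3 stops slower (brighter).
Net change so far: 2/3 stop darker. Offset with the ISO: 640 → 800 → 1000.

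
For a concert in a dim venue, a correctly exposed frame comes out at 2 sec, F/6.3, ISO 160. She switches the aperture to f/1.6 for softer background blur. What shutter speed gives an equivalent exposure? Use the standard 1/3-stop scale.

1/8s

Aperture: f/6.3 → f/5.6 → f/5 → f/4.5 → f/4 → f/3.5 → f/3.2 → f/2.8 → f/2.5 → f/2.2 → f/2 → f/1.8 → f/1.6 — 4 stops wider (brighter).
Need 4 stops darker from the shutter speed: 2 → 1.6 → 1.3 → 1 → 0.8 → 0.6 → 0.5 → 0.4 → 0.3 → 1/4 → 1/5 → 1/6 → 1/8.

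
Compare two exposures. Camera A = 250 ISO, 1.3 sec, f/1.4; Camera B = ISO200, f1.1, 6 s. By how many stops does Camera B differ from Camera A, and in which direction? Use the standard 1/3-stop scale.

2 2/3 stops brighter

Aperture: f/1.4 → f/1.2 → f/1.1 — 2/3 stop wider (brighter).
Shutter speed: 1.3 → 1.6 → 2 → 2.5 → 3.2 → 4 → 5 → 6 — 2 1/3 stops longer (brighter).
ISO: 250 → 200 — 1/3 stop lower (darker).
Net: +2/3 +2 1/3 −1/3 = +2 2/3 stops.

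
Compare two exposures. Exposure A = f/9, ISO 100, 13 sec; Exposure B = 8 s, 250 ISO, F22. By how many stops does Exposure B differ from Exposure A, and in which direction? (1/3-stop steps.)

2 stops darker

Aperture: f/9 → f/10 → f/11 → f/13 → f/14 → f/16 → f/18 → f/20 → f/22 — 2 2/3 stops narrower (darker).
Shutter speed: 13 → 10 → 8 — 2/3 stop shorter (darker).
ISO: 100 → 125 → 160 → 200 → 250 — 1 1/3 stops raised (brighter).
Net: −2 2/3 −2/3 +1 1/3 = −2 stops.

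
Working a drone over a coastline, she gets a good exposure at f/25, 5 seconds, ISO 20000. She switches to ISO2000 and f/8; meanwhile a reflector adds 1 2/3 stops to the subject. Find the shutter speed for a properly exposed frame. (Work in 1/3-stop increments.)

Scene light: 1 2/3 stops brighter.
ISO: 20000 → 16000 → 12800 → 10000 → 8000 → 6400 → 5000 → 4000 → 3200 → 2500 → 2000 — 3 1/3 stops dropped (darker).
Aperture: f/25 → f/22 → f/20 → f/18 → f/16 → f/14 → f/13 → f/11 → f/10 → f/9 → f/8 — 3 1/3 stops larger aperture (brighter).
Net so far: 1 2/3 stops brighter. Shutter speed: 5 → 4 → 3.2 → 2.5 → 2 → 1.6.

1.6 s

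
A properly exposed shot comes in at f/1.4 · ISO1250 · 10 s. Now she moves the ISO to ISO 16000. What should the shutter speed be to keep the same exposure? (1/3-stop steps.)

0.8 s

ISO: 1250 → 1600 → 2000 → 2500 → 3200 → 4000 → 5000 → 6400 → 8000 → 10000 → 12800 → 16000 — 3 2/3 stops raised (brighter).
Need 3 2/3 stops darker from the shutter speed: 10 → 8 → 6 → 5 → 4 → 3.2 → 2.5 → 2 → 1.6 → 1.3 → 1 → 0.8.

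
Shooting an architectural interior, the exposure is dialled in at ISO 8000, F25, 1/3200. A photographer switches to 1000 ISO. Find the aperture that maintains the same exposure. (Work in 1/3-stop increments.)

ISO: 8000 → 6400 → 5000 → 4000 → 3200 → 2500 → 2000 → 1600 → 1250 → 1000 — 3 stops lower (darker).
Need 3 stops brighter from the aperture: f/25 → f/22 → f/20 → f/18 → f/16 → f/14 → f/13 → f/11 → f/10 → f/9.

f/9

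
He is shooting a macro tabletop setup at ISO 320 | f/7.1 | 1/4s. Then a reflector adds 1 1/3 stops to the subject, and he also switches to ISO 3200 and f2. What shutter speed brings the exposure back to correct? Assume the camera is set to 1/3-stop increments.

Scene light: 1 1/3 stops brighter.
ISO: 320 → 400 → 500 → 640 → 800 → 1000 → 1250 → 1600 → 2000 → 2500 → 3200 — 3 1/3 stops raised (brighter).
Aperture: f/7.1 → f/6.3 → f/5.6 → f/5 → f/4.5 → f/4 → f/3.5 → f/3.2 → f/2.8 → f/2.5 → f/2.2 → f/2 — 3 2/3 stops wider (brighter).
Net so far: 8 1/3 stops brighter. Shutter speed: 1/4 → 1/5 → 1/6 → 1/8 → 1/10 → 1/13 → 1/15 → 1/20 → 1/25 → 1/30 → 1/40 → 1/50 → 1/60 → 1/80 → 1/100 → 1/125 → 1/160 → 1/200 → 1/250 → 1/320 → 1/400 → 1/500 → 1/640 → 1/800 → 1/1000 → 1/1250.

1/1250s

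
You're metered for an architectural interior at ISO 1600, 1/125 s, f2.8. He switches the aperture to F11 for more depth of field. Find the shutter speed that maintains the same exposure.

Aperture: f/2.8 → f/4 → f/5.6 → f/8 → f/11 — 4 stops smaller aperture (darker).
Need 4 stops brighter from the shutter speed: 1/125 → 1/60 → 1/30 → 1/15 → 1/8.

1/8s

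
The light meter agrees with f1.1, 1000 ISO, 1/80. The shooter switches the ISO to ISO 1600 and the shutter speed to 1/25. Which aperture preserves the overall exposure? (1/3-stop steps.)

f/2.5

ISO: 1000 → 1250 → 1600 — 2/3 stop higher (brighter).
Shutter speed: 1/80 → 1/60 → 1/50 → 1/40 → 1/30 → 1/25 — 1 2/3 stops longer (brighter).
Net change so far: 2 1/3 stops brighter. Offset with the aperture: f/1.1 → f/1.2 → f/1.4 → f/1.6 → f/1.8 → f/2 → f/2.2 → f/2.5.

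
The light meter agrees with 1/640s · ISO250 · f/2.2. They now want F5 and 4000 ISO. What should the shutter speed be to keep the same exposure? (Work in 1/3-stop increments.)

Aperture: f/2.2 → f/2.5 → f/2.8 → f/3.2 → f/3.5 → f/4 → f/4.5 → f/5 — 2 1/3 stops stopped down (darker).
ISO: 250 → 320 → 400 → 500 → 640 → 800 → 1000 → 1250 → 1600 → 2000 → 2500 → 3200 → 4000 — 4 stops higher (brighter).
Net change so far: 1 2/3 stops brighter. Offset with the shutter speed: 1/640 → 1/800 → 1/1000 → 1/1250 → 1/1600 → 1/2000.

1/2000s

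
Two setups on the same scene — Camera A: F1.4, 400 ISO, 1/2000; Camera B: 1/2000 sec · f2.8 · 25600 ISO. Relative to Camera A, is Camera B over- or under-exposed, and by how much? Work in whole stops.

Aperture: f/1.4 → f/2 → f/2.8 — 2 stops smaller aperture (darker).
Shutter speed: unchanged.
ISO: 400 → 800 → 1600 → 3200 → 6400 → 12800 → 25600 — 6 stops higher (brighter).
Net: −2 +6 = +4 stops.

4 stops brighter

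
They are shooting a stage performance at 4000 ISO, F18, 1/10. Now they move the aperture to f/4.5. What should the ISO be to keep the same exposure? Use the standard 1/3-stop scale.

Aperture: f/18 → f/16 → f/14 → f/13 → f/11 → f/10 → f/9 → f/8 → f/7.1 → f/6.3 → f/5.6 → f/5 → f/4.5 — 4 stops opened up (brighter).
Need 4 stops darker from the ISO: 4000 → 3200 → 2500 → 2000 → 1600 → 1250 → 1000 → 800 → 640 → 500 → 400 → 320 → 250.

ISO 250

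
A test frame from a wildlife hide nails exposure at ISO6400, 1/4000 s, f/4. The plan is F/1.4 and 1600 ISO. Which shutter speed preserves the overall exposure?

1/8000s

Aperture: f/4 → f/2.8 → f/2 → f/1.4 — 3 stops wider (brighter).
ISO: 6400 → 3200 → 1600 — 2 stops lower (darker).
Net change so far: 1 stop brighter. Offset with the shutter speed: 1/4000 → 1/8000.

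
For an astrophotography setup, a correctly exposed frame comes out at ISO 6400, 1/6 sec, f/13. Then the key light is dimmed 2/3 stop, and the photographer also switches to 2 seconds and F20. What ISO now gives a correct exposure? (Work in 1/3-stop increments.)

Scene light: 2/3 stop darker.
Shutter speed: 1/6 → 1/5 → 1/4 → 0.3 → 0.4 → 0.5 → 0.6 → 0.8 → 1 → 1.3 → 1.6 → 2 — 3 2/3 stops slower (brighter).
Aperture: f/13 → f/14 → f/16 → f/18 → f/20 — 1 1/3 stops smaller aperture (darker).
Net so far: 1 2/3 stops brighter. ISO: 6400 → 5000 → 4000 → 3200 → 2500 → 2000.

ISO 2000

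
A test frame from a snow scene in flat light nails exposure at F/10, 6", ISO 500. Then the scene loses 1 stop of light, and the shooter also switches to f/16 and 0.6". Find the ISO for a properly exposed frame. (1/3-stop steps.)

ISO 25600

Scene light: 1 stop darker.
Aperture: f/10 → f/11 → f/13 → f/14 → f/16 — 1 1/3 stops narrower (darker).
Shutter speed: 6 → 5 → 4 → 3.2 → 2.5 → 2 → 1.6 → 1.3 → 1 → 0.8 → 0.6 — 3 1/3 stops faster (darker).
Net so far: 5 2/3 stops darker. ISO: 500 → 640 → 800 → 1000 → 1250 → 1600 → 2000 → 2500 → 3200 → 4000 → 5000 → 6400 → 8000 → 10000 → 12800 → 16000 → 20000 → 25600.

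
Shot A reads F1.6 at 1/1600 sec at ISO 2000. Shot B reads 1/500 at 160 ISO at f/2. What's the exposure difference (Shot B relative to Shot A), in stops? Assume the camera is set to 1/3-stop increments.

2 2/3 stops darker

Aperture: f/1.6 → f/1.8 → f/2 — 2/3 stop narrower (darker).
Shutter speed: 1/1600 → 1/1250 → 1/1000 → 1/800 → 1/640 → 1/500 — 1 2/3 stops longer (brighter).
ISO: 2000 → 1600 → 1250 → 1000 → 800 → 640 → 500 → 400 → 320 → 250 → 200 → 160 — 3 2/3 stops dropped (darker).
Net: −2/3 +1 2/3 −3 2/3 = −2 2/3 stops.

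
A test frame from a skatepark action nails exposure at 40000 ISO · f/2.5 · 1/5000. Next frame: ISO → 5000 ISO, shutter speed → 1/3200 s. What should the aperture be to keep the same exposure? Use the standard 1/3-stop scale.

f/1.1

ISO: 40000 → 32000 → 25600 → 20000 → 16000 → 12800 → 10000 → 8000 → 6400 → 5000 — 3 stops dropped (darker).
Shutter speed: 1/5000 → 1/4000 → 1/3200 — 2/3 stop slower (brighter).
Net change so far: 2 1/3 stops darker. Offset with the aperture: f/2.5 → f/2.2 → f/2 → f/1.8 → f/1.6 → f/1.4 → f/1.2 → f/1.1.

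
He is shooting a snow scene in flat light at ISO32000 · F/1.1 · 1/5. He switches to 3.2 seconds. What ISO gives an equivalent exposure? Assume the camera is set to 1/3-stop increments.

Shutter speed: 1/5 → 1/4 → 0.3 → 0.4 → 0.5 → 0.6 → 0.8 → 1 → 1.3 → 1.6 → 2 → 2.5 → 3.2 — 4 stops longer (brighter).
Need 4 stops darker from the ISO: 32000 → 25600 → 20000 → 16000 → 12800 → 10000 → 8000 → 6400 → 5000 → 4000 → 3200 → 2500 → 2000.

ISO 2000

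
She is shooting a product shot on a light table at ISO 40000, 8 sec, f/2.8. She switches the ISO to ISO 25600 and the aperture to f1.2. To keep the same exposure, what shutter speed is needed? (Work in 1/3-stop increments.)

ISO: 40000 → 32000 → 25600 — 2/3 stop lower (darker).
Aperture: f/2.8 → f/2.5 → f/2.2 → f/2 → f/1.8 → f/1.6 → f/1.4 → f/1.2 — 2 1/3 stops opened up (brighter).
Net change so far: 1 2/3 stops brighter. Offset with the shutter speed: 8 → 6 → 5 → 4 → 3.2 → 2.5.

2.5 s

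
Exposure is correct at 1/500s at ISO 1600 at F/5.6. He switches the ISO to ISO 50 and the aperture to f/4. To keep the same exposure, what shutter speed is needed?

1/30s

ISO: 1600 → 800 → 400 → 200 → 100 → 50 — 5 stops lower (darker).
Aperture: f/5.6 → f/4 — 1 stop opened up (brighter).
Net change so far: 4 stops darker. Offset with the shutter speed: 1/500 → 1/250 → 1/125 → 1/60 → 1/30.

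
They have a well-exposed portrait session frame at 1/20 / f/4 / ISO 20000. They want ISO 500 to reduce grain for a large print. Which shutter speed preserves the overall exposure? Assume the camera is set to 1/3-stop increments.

ISO: 20000 → 16000 → 12800 → 10000 → 8000 → 6400 → 5000 → 4000 → 3200 → 2500 → 2000 → 1600 → 1250 → 1000 → 800 → 640 → 500 — 5 1/3 stops lower (darker).
Need 5 1/3 stops brighter from the shutter speed: 1/20 → 1/15 → 1/13 → 1/10 → 1/8 → 1/6 → 1/5 → 1/4 → 0.3 → 0.4 → 0.5 → 0.6 → 0.8 → 1 → 1.3 → 1.6 → 2.

2 s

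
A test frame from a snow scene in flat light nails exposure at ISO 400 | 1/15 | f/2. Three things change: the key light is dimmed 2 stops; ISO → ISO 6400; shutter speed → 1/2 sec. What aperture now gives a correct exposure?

Scene light: 2 stops darker.
ISO: 400 → 800 → 1600 → 3200 → 6400 — 4 stops raised (brighter).
Shutter speed: 1/15 → 1/8 → 1/4 → 1/2 — 3 stops longer (brighter).
Net so far: 5 stops brighter. Aperture: f/2 → f/2.8 → f/4 → f/5.6 → f/8 → f/11.

f/11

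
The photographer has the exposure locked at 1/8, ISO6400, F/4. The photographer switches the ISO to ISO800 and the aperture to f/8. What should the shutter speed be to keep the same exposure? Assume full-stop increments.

ISO: 6400 → 3200 → 1600 → 800 — 3 stops lower (darker).
Aperture: f/4 → f/5.6 → f/8 — 2 stops narrower (darker).
Net change so far: 5 stops darker. Offset with the shutter speed: 1/8 → 1/4 → 1/2 → 1 → 2 → 4.

4 s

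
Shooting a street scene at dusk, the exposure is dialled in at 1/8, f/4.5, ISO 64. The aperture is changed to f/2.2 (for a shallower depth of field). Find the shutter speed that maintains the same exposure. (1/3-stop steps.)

1/30s

Aperture: f/4.5 → f/4 → f/3.5 → f/3.2 → f/2.8 → f/2.5 → f/2.2 — 2 stops larger aperture (brighter).
Need 2 stops darker from the shutter speed: 1/8 → 1/10 → 1/13 → 1/15 → 1/20 → 1/25 → 1/30.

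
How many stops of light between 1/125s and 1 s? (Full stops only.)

1/125 → 1/60 → 1/30 → 1/15 → 1/8 → 1/4 → 1/2 → 1 — count the steps: 7 stops.

7 stops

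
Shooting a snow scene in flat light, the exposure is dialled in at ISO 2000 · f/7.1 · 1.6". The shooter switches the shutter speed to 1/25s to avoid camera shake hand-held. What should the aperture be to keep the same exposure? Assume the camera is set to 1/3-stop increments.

Shutter speed: 1.6 → 1.3 → 1 → 0.8 → 0.6 → 0.5 → 0.4 → 0.3 → 1/4 → 1/5 → 1/6 → 1/8 → 1/10 → 1/13 → 1/15 → 1/20 → 1/25 — 5 1/3 stops shorter (darker).
Need 5 1/3 stops brighter from the aperture: f/7.1 → f/6.3 → f/5.6 → f/5 → f/4.5 → f/4 → f/3.5 → f/3.2 → f/2.8 → f/2.5 → f/2.2 → f/2 → f/1.8 → f/1.6 → f/1.4 → f/1.2 → f/1.1.

f/1.1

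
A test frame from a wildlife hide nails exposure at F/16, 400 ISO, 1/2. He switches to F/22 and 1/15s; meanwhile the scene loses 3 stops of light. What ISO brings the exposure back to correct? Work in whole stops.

ISO 51200

Scene light: 3 stops darker.
Aperture: f/16 → f/22 — 1 stop smaller aperture (darker).
Shutter speed: 1/2 → 1/4 → 1/8 → 1/15 — 3 stops shorter (darker).
Net so far: 7 stops darker. ISO: 400 → 800 → 1600 → 3200 → 6400 → 12800 → 25600 → 51200.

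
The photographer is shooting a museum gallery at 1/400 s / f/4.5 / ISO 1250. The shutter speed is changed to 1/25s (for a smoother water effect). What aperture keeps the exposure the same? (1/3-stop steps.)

Shutter speed: 1/400 → 1/320 → 1/250 → 1/200 → 1/160 → 1/125 → 1/100 → 1/80 → 1/60 → 1/50 → 1/40 → 1/30 → 1/25 — 4 stops longer (brighter).
Need 4 stops darker from the aperture: f/4.5 → f/5 → f/5.6 → f/6.3 → f/7.1 → f/8 → f/9 → f/10 → f/11 → f/13 → f/14 → f/16 → f/18.

f/18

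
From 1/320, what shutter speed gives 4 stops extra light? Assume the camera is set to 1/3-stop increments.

Shutter speed: 1/320 → 1/250 → 1/200 → 1/160 → 1/125 → 1/100 → 1/80 → 1/60 → 1/50 → 1/40 → 1/30 → 1/25 → 1/20 — 4 stops slower (brighter).

1/20s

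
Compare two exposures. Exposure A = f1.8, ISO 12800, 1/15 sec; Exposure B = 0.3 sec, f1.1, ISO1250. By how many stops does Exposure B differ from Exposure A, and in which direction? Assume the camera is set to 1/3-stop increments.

1/3 stop brighter

Aperture: f/1.8 → f/1.6 → f/1.4 → f/1.2 → f/1.1 — 1 1/3 stops wider (brighter).
Shutter speed: 1/15 → 1/13 → 1/10 → 1/8 → 1/6 → 1/5 → 1/4 → 0.3 — 2 1/3 stops longer (brighter).
ISO: 12800 → 10000 → 8000 → 6400 → 5000 → 4000 → 3200 → 2500 → 2000 → 1600 → 1250 — 3 1/3 stops lower (darker).
Net: +1 1/3 +2 1/3 −3 1/3 = +1/3 stops.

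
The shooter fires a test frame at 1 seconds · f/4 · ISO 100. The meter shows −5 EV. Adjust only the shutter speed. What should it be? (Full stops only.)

30 s

Underexposed by 5 stops → need 5 stops brighter.
Shutter speed: 1 → 2 → 4 → 8 → 15 → 30.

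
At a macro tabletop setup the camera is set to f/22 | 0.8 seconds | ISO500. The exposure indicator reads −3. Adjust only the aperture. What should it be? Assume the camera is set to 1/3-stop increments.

f/8

Underexposed by 3 stops → need 3 stops brighter.
Aperture: f/22 → f/20 → f/18 → f/16 → f/14 → f/13 → f/11 → f/10 → f/9 → f/8.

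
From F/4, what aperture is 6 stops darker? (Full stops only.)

f/32

Aperture: f/4 → f/5.6 → f/8 → f/11 → f/16 → f/22 → f/32 — 6 stops narrower (darker).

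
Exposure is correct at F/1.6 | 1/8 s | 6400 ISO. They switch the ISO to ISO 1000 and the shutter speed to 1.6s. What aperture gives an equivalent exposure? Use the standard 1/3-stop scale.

ISO: 6400 → 5000 → 4000 → 3200 → 2500 → 2000 → 1600 → 1250 → 1000 — 2 2/3 stops dropped (darker).
Shutter speed: 1/8 → 1/6 → 1/5 → 1/4 → 0.3 → 0.4 → 0.5 → 0.6 → 0.8 → 1 → 1.3 → 1.6 — 3 2/3 stops slower (brighter).
Net change so far: 1 stop brighter. Offset with the aperture: f/1.6 → f/1.8 → f/2 → f/2.2.

f/2.2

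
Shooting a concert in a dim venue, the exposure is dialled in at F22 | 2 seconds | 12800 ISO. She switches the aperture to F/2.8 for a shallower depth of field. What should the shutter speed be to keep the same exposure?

Aperture: f/22 → f/16 → f/11 → f/8 → f/5.6 → f/4 → f/2.8 — 6 stops larger aperture (brighter).
Need 6 stops darker from the shutter speed: 2 → 1 → 1/2 → 1/4 → 1/8 → 1/15 → 1/30.

1/30s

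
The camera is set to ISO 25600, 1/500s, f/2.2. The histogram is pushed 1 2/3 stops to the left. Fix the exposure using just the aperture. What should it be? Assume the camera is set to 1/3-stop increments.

Underexposed by 1 2/3 stops → need 1 2/3 stops brighter.
Aperture: f/2.2 → f/2 → f/1.8 → f/1.6 → f/1.4 → f/1.2.

f/1.2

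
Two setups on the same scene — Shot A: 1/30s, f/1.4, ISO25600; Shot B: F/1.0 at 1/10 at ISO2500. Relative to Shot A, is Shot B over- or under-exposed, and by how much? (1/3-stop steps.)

Aperture: f/1.4 → f/1.2 → f/1.1 → f/1.0 — 1 stop larger aperture (brighter).
Shutter speed: 1/30 → 1/25 → 1/20 → 1/15 → 1/13 → 1/10 — 1 2/3 stops longer (brighter).
ISO: 25600 → 20000 → 16000 → 12800 → 10000 → 8000 → 6400 → 5000 → 4000 → 3200 → 2500 — 3 1/3 stops lower (darker).
Net: +1 +1 2/3 −3 1/3 = −2/3 stops.

2/3 stop darker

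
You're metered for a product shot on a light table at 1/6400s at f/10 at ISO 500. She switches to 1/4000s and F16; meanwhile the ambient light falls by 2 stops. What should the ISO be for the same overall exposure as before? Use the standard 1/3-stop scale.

Scene light: 2 stops darker.
Shutter speed: 1/6400 → 1/5000 → 1/4000 — 2/3 stop slower (brighter).
Aperture: f/10 → f/11 → f/13 → f/14 → f/16 — 1 1/3 stops narrower (darker).
Net so far: 2 2/3 stops darker. ISO: 500 → 640 → 800 → 1000 → 1250 → 1600 → 2000 → 2500 → 3200.

ISO 3200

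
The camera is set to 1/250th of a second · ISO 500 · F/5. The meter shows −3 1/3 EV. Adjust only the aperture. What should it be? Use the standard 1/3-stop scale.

f/1.6

Underexposed by 3 1/3 stops → need 3 1/3 stops brighter.
Aperture: f/5 → f/4.5 → f/4 → f/3.5 → f/3.2 → f/2.8 → f/2.5 → f/2.2 → f/2 → f/1.8 → f/1.6.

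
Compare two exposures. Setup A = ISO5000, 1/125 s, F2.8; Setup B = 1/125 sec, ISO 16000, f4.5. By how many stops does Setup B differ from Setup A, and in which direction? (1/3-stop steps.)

1/3 stop brighter

Aperture: f/2.8 → f/3.2 → f/3.5 → f/4 → f/4.5 — 1 1/3 stops stopped down (darker).
Shutter speed: unchanged.
ISO: 5000 → 6400 → 8000 → 10000 → 12800 → 16000 — 1 2/3 stops higher (brighter).
Net: −1 1/3 +1 2/3 = +1/3 stops.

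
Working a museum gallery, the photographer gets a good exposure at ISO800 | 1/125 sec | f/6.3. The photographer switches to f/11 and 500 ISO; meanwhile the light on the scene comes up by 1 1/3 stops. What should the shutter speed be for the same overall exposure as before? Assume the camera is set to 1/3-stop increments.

1/60s

Scene light: 1 1/3 stops brighter.
Aperture: f/6.3 → f/7.1 → f/8 → f/9 → f/10 → f/11 — 1 2/3 stops narrower (darker).
ISO: 800 → 640 → 500 — 2/3 stop dropped (darker).
Net so far: 1 stop darker. Shutter speed: 1/125 → 1/100 → 1/80 → 1/60.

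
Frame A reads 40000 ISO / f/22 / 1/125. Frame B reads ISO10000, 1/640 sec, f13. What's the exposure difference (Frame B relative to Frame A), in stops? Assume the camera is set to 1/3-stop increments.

Aperture: f/22 → f/20 → f/18 → f/16 → f/14 → f/13 — 1 2/3 stops opened up (brighter).
Shutter speed: 1/125 → 1/160 → 1/200 → 1/250 → 1/320 → 1/400 → 1/500 → 1/640 — 2 1/3 stops shorter (darker).
ISO: 40000 → 32000 → 25600 → 20000 → 16000 → 12800 → 10000 — 2 stops dropped (darker).
Net: +1 2/3 −2 1/3 −2 = −2 2/3 stops.

2 2/3 stops darker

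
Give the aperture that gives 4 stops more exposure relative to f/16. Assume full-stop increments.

f/4

Aperture: f/16 → f/11 → f/8 → f/5.6 → f/4 — 4 stops opened up (brighter).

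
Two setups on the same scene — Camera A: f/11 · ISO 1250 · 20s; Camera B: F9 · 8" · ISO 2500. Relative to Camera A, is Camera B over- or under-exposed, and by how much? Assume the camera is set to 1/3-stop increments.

1/3 stop brighter

Aperture: f/11 → f/10 → f/9 — 2/3 stop larger aperture (brighter).
Shutter speed: 20 → 15 → 13 → 10 → 8 — 1 1/3 stops shorter (darker).
ISO: 1250 → 1600 → 2000 → 2500 — 1 stop raised (brighter).
Net: +2/3 −1 1/3 +1 = +1/3 stops.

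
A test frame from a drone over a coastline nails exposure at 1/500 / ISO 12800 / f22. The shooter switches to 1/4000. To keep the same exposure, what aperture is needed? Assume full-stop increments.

Shutter speed: 1/500 → 1/1000 → 1/2000 → 1/4000 — 3 stops shorter (darker).
Need 3 stops brighter from the aperture: f/22 → f/16 → f/11 → f/8.

f/8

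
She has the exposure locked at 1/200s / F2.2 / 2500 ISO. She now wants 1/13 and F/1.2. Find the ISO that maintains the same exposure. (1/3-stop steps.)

ISO 50

Shutter speed: 1/200 → 1/160 → 1/125 → 1/100 → 1/80 → 1/60 → 1/50 → 1/40 → 1/30 → 1/25 → 1/20 → 1/15 → 1/13 — 4 stops slower (brighter).
Aperture: f/2.2 → f/2 → f/1.8 → f/1.6 → f/1.4 → f/1.2 — 1 2/3 stops wider (brighter).
Net change so far: 5 2/3 stops brighter. Offset with the ISO: 2500 → 2000 → 1600 → 1250 → 1000 → 800 → 640 → 500 → 400 → 320 → 250 → 200 → 160 → 125 → 100 → 80 → 64 → 50.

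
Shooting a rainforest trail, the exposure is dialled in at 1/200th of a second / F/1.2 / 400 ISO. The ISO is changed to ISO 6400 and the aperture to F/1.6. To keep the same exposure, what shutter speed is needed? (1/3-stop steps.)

ISO: 400 → 500 → 640 → 800 → 1000 → 1250 → 1600 → 2000 → 2500 → 3200 → 4000 → 5000 → 6400 — 4 stops raised (brighter).
Aperture: f/1.2 → f/1.4 → f/1.6 — 2/3 stop stopped down (darker).
Net change so far: 3 1/3 stops brighter. Offset with the shutter speed: 1/200 → 1/250 → 1/320 → 1/400 → 1/500 → 1/640 → 1/800 → 1/1000 → 1/1250 → 1/1600 → 1/2000.

1/2000s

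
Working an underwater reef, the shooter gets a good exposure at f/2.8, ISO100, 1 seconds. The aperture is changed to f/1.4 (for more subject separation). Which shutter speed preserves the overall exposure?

1/4s

Aperture: f/2.8 → f/2 → f/1.4 — 2 stops wider (brighter).
Need 2 stops darker from the shutter speed: 1 → 1/2 → 1/4.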